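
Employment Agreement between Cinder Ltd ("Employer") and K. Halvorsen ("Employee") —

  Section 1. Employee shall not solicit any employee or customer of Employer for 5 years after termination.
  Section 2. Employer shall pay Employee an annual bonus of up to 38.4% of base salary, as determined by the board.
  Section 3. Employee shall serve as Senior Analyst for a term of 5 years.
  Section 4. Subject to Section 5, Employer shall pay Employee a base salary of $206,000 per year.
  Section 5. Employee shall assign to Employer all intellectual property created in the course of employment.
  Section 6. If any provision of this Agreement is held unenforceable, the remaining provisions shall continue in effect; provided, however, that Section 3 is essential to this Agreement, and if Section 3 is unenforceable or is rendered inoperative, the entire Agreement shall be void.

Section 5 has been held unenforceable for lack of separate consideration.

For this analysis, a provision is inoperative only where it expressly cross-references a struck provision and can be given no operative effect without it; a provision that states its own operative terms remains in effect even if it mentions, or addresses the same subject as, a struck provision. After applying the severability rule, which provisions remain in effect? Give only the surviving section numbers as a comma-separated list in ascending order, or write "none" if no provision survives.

1, 2, 3, 4, 6

Section 5 is struck. Section 4 mentions Section 5 but its own obligation stands independently of Section 5, so Section 4 is not affected. No other provision's operative terms depend on Section 5. Section 6 makes Section 3 an essential term, but Section 3 is unaffected, so the severability proviso in Section 6 preserves the remaining provisions. Section 1, Section 2, Section 3, Section 4, and Section 6 remain in effect.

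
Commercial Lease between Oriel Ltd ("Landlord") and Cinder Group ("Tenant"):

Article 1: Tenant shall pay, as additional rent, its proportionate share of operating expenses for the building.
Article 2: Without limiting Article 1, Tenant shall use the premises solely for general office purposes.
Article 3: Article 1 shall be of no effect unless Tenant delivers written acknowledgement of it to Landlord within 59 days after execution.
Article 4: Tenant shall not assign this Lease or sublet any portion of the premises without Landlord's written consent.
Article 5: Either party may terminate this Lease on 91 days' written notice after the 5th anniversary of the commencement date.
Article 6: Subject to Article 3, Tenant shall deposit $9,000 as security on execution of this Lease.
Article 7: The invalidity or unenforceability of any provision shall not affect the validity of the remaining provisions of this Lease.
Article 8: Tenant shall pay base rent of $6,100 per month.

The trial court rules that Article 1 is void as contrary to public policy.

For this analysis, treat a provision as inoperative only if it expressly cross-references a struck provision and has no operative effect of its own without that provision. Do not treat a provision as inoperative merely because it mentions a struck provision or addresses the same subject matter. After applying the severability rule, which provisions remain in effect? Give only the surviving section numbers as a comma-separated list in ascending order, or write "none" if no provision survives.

Article 1 is struck. The only function of Article 3 is the acknowledgement condition for Article 1, so it cannot stand once Article 1 is removed. Although Article 6 refers to Article 3, its operative terms do not depend on Article 3, so it remains in effect. Although Article 2 refers to Article 1, its operative terms do not depend on Article 1, so it remains in effect. Under the severability clause in Article 7, the remaining provisions continue in force. Article 2, Article 4, Article 5, Article 6, Article 7, and Article 8 remain in effect.

2, 4, 5, 6, 7, 8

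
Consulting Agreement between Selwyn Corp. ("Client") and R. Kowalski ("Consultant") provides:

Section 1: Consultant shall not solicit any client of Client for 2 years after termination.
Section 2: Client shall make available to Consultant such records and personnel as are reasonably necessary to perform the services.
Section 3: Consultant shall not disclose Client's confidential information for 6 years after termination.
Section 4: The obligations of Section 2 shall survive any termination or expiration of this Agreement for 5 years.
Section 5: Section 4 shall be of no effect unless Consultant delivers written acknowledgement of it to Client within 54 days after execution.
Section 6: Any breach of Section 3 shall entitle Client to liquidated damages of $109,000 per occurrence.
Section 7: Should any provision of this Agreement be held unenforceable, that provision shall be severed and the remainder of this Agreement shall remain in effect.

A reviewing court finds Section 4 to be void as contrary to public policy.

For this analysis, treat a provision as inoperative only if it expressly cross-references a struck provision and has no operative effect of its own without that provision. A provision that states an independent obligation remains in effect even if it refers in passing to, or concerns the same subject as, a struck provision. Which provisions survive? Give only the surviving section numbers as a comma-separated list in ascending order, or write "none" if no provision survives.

1, 2, 3, 6, 7

Section 4 is struck. Section 5 operates only by reference to Section 4, so it falls with Section 4. Under the severability clause in Section 7, the remaining provisions continue in force. The provisions still in force are Section 1, Section 2, Section 3, Section 6, and Section 7.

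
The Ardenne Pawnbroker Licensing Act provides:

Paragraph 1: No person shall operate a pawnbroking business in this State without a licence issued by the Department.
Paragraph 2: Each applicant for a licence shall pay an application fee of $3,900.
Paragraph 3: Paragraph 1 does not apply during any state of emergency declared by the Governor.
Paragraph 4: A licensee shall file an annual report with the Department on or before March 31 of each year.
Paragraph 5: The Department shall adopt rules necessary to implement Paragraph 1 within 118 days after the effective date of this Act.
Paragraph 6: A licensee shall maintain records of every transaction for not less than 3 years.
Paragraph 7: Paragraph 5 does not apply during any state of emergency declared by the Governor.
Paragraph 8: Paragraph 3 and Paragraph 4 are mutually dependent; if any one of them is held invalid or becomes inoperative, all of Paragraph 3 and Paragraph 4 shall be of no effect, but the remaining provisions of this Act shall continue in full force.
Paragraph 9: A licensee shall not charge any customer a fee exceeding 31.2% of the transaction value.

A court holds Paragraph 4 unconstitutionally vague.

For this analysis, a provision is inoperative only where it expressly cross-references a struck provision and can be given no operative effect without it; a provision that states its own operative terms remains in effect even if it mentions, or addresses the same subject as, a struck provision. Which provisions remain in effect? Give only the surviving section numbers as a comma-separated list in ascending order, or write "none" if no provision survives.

Paragraph 4 is struck. Nothing else in the Act is defined by reference to Paragraph 4. Paragraph 8 declares Paragraph 3 and Paragraph 4 mutually dependent; since one of them has fallen, all of them are of no effect. That brings down Paragraph 3 as well. The remainder continues in force under Paragraph 8. Paragraph 1, Paragraph 2, Paragraph 5, Paragraph 6, Paragraph 7, Paragraph 8, and Paragraph 9 remain in effect.

1, 2, 5, 6, 7, 8, 9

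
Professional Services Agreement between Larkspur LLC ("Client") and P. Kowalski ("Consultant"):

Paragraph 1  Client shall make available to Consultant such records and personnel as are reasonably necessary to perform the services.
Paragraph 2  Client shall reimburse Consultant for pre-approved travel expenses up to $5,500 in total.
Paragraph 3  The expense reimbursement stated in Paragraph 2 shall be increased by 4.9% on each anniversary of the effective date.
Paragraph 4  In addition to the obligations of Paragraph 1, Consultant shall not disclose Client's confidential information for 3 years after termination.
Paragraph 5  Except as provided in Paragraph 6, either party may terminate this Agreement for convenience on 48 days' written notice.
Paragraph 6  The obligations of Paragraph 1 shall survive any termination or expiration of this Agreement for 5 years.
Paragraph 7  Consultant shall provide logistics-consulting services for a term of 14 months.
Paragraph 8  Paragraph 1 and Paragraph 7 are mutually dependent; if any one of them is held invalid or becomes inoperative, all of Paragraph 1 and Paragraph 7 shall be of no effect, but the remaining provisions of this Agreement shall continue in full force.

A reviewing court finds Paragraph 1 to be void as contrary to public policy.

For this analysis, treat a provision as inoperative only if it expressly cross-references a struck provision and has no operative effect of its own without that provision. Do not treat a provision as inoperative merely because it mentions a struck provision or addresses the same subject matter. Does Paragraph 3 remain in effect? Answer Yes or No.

Paragraph 1 is struck. Paragraph 6 merely fixes the survival period for Paragraph 1; with Paragraph 1 gone it has nothing to operate on and falls away. Paragraph 5 mentions Paragraph 6 but its own obligation stands independently of Paragraph 6, so Paragraph 5 is not affected. Paragraph 4 mentions Paragraph 1 but its own obligation stands independently of Paragraph 1, so Paragraph 4 is not affected. Paragraph 8 declares Paragraph 1 and Paragraph 7 mutually dependent; since one of them has fallen, all of them are of no effect. That brings down Paragraph 7 as well. The remainder continues in force under Paragraph 8. Paragraph 2, Paragraph 3, Paragraph 4, Paragraph 5, and Paragraph 8 remain in effect. Paragraph 3 is among the surviving provisions, so the answer is yes.

Yes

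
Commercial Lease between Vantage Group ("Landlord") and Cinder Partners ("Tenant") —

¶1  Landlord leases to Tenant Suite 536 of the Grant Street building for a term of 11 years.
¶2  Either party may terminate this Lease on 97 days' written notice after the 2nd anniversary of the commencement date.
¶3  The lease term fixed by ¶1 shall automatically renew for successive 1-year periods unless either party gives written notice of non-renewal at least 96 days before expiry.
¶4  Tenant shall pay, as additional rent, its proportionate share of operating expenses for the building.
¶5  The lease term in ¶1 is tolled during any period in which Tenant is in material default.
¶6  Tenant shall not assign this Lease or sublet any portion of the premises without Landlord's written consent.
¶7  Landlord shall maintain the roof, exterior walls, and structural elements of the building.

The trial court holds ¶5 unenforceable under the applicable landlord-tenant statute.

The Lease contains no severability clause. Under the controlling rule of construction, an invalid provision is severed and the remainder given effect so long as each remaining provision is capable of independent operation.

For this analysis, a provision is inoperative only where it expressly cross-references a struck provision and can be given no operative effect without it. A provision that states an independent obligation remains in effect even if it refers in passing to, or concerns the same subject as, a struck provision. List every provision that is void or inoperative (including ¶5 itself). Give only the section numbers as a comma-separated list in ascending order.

¶5 is struck. No other provision's operative terms depend on ¶5. With no severability clause, the stated default rule severs what cannot stand and enforces each remaining provision that can operate on its own. ¶1, ¶2, ¶3, ¶4, ¶6, and ¶7 remain in effect.

5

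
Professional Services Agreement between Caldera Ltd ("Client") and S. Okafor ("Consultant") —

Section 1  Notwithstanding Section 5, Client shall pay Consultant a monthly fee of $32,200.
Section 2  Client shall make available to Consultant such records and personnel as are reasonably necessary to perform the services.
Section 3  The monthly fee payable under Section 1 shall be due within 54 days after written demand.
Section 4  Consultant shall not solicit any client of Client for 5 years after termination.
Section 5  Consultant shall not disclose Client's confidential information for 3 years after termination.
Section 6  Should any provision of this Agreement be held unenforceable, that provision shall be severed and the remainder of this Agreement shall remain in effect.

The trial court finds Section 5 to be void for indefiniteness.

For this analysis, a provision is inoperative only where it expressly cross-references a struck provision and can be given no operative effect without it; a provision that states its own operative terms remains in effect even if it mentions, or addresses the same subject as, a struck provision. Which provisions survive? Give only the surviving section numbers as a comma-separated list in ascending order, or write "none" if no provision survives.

Section 5 is struck. Although Section 1 refers to Section 5, its operative terms do not depend on Section 5, so it remains in effect. Nothing else in the Agreement is defined by reference to Section 5. Section 6 is a severability clause and preserves every provision that can still be given independent effect. Section 1, Section 2, Section 3, Section 4, and Section 6 remain in effect.

1, 2, 3, 4, 6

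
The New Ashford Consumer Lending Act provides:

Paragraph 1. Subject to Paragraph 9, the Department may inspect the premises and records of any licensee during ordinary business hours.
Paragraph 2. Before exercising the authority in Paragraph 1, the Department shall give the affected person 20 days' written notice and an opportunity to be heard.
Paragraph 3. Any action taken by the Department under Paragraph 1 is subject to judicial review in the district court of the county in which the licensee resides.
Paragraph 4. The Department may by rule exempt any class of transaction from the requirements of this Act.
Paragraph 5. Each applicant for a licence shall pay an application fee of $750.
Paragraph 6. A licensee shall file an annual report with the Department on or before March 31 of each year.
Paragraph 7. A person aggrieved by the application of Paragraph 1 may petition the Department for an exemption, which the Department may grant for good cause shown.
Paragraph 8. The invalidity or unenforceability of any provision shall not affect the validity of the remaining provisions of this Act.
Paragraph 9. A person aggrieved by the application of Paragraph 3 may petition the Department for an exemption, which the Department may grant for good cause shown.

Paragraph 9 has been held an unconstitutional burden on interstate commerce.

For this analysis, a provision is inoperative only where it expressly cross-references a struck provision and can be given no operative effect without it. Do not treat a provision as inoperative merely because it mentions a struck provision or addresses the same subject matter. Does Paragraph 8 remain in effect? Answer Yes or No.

Yes

Paragraph 9 is struck. Paragraph 1 mentions Paragraph 9 but its own obligation stands independently of Paragraph 9, so Paragraph 1 is not affected. Nothing else in the Act is defined by reference to Paragraph 9. Under the severability clause in Paragraph 8, the remaining provisions continue in force. Paragraph 1, Paragraph 2, Paragraph 3, Paragraph 4, Paragraph 5, Paragraph 6, Paragraph 7, and Paragraph 8 remain in effect. Paragraph 8 is among the surviving provisions, so the answer is yes.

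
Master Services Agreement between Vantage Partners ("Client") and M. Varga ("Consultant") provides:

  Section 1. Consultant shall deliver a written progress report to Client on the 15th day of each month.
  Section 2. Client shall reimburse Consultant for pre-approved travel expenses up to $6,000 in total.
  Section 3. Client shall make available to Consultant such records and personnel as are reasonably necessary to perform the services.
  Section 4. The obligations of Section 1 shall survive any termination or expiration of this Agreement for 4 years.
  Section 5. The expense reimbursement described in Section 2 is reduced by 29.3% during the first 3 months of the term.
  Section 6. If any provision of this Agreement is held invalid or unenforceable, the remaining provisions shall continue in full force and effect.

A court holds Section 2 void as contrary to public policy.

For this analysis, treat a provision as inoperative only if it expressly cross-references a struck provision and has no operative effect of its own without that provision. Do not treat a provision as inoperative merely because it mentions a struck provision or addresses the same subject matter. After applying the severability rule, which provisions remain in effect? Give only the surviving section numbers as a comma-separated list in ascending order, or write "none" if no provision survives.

Section 2 is struck. Section 5 does nothing except set the introductory reduction to the expense reimbursement by reference to Section 2; with Section 2 gone it has no independent effect and is inoperative. Section 6 is a severability clause and preserves every provision that can still be given independent effect. The provisions still in force are Section 1, Section 3, Section 4, and Section 6.

1, 3, 4, 6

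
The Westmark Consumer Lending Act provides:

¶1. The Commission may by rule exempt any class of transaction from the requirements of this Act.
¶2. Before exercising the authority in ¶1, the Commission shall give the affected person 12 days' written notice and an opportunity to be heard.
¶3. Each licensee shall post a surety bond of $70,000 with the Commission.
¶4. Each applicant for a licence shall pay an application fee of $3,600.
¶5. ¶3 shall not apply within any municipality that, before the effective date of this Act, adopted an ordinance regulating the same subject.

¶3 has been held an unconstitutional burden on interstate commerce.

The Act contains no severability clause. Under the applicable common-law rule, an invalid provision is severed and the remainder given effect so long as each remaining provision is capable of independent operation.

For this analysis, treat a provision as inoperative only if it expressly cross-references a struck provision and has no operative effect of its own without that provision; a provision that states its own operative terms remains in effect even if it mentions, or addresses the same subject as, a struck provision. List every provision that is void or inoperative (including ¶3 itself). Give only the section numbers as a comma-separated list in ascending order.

¶3 is struck. ¶5 merely fixes the local-preemption carve-out from ¶3; with ¶3 gone it has nothing to operate on and falls away. Under the stated default rule, only provisions that cannot operate independently fall away; the rest are enforced. That leaves ¶1, ¶2, and ¶4 in effect.

3, 5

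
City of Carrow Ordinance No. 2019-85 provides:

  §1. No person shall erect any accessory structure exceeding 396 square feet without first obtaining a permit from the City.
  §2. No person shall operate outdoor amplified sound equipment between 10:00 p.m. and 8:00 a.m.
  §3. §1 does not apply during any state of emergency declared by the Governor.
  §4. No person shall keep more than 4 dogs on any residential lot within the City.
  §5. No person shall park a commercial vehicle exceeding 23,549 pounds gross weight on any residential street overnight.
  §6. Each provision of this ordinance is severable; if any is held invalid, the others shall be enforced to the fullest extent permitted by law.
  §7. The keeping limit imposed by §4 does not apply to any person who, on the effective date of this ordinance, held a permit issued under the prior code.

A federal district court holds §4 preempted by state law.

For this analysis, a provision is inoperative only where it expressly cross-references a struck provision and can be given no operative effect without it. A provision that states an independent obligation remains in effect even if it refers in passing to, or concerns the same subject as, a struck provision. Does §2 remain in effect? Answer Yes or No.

§4 is struck. §7 operates only by reference to §4, so it falls with §4. Under the severability clause in §6, the remaining provisions continue in force. §1, §2, §3, §5, and §6 remain in effect. §2 is among the surviving provisions, so the answer is yes.

Yes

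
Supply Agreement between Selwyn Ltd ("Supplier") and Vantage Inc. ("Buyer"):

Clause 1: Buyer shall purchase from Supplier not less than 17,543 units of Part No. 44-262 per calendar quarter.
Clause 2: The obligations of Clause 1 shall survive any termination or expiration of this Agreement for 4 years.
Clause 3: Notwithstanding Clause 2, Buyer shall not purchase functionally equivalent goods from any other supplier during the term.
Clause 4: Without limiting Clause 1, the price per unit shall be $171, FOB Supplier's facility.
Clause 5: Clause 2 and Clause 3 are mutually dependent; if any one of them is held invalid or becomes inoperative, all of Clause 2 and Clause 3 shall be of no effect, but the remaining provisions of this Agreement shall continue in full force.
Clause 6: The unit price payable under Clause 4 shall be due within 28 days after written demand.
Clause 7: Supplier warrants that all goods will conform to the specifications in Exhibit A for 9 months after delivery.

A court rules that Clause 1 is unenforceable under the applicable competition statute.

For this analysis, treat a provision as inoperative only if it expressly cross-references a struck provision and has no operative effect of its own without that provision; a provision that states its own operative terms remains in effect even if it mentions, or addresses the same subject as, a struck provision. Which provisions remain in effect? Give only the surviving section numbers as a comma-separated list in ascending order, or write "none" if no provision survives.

4, 5, 6, 7

Clause 1 is struck. Clause 2 operates only by reference to Clause 1, so it falls with Clause 1. Clause 4 mentions Clause 1 but its own obligation stands independently of Clause 1, so Clause 4 is not affected. Clause 5 declares Clause 2 and Clause 3 mutually dependent; since one of them has fallen, all of them are of no effect. That brings down Clause 3 as well. The remainder continues in force under Clause 5. That leaves Clause 4, Clause 5, Clause 6, and Clause 7 in effect.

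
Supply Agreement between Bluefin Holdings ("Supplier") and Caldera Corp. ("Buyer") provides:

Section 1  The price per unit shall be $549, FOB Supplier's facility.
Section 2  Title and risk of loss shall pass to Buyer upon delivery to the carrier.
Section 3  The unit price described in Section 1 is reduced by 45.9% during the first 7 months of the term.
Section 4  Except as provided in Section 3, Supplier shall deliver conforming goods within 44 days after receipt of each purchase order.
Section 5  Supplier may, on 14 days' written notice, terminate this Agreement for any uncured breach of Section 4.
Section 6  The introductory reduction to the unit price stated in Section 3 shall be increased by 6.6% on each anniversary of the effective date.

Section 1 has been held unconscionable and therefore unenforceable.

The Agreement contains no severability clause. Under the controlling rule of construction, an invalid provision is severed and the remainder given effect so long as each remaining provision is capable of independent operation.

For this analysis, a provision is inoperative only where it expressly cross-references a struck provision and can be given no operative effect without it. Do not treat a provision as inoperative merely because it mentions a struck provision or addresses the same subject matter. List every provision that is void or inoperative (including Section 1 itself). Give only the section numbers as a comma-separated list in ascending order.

Section 1 is struck. Section 3 does nothing except set the introductory reduction to the unit price by reference to Section 1; with Section 1 gone it has no independent effect and is inoperative. The whole of Section 6 is the escalation of the introductory reduction to the unit price, defined by reference to Section 3, so Section 6 cannot stand once Section 3 is removed. Although Section 4 refers to Section 3, its operative terms do not depend on Section 3, so it remains in effect. With no severability clause, the stated default rule severs what cannot stand and enforces each remaining provision that can operate on its own. That leaves Section 2, Section 4, and Section 5 in effect.

1, 3, 6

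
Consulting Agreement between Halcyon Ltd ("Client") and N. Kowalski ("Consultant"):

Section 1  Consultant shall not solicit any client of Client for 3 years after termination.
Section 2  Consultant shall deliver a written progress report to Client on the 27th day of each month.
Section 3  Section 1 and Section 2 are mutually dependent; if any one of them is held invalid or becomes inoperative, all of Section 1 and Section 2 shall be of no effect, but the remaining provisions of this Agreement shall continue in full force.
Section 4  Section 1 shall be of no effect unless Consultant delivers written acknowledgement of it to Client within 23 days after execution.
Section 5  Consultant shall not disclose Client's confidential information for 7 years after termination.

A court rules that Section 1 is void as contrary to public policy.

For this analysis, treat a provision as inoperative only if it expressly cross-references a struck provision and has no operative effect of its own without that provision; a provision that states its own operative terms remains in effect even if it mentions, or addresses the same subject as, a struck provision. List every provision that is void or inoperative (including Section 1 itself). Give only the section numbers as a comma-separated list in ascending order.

Section 1 is struck. Section 4 has no operative effect of its own apart from Section 1 and is therefore inoperative. Section 3 declares Section 1 and Section 2 mutually dependent; since one of them has fallen, all of them are of no effect. That brings down Section 2 as well. The remainder continues in force under Section 3. Section 3 and Section 5 remain in effect.

1, 2, 4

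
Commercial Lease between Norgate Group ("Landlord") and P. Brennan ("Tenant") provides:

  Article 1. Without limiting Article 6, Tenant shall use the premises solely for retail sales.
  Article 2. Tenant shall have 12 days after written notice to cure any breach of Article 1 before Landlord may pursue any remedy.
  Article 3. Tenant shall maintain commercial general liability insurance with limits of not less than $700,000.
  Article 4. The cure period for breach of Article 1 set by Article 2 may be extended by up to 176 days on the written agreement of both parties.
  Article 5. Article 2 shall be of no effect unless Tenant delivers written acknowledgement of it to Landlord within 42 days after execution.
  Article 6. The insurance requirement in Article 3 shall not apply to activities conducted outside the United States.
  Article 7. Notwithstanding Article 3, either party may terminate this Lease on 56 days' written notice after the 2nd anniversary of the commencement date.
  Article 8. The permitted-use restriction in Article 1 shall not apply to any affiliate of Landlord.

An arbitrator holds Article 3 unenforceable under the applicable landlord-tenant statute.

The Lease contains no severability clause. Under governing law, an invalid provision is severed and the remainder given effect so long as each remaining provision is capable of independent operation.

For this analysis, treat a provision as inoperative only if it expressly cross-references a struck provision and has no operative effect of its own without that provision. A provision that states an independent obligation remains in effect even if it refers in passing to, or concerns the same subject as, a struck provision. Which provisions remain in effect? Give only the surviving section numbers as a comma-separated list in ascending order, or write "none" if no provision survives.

1, 2, 4, 5, 7, 8

Article 3 is struck. Article 6 does nothing except set the carve-out from the insurance requirement by reference to Article 3; with Article 3 gone it has no independent effect and is inoperative. Although Article 1 refers to Article 6, its operative terms do not depend on Article 6, so it remains in effect. Although Article 7 refers to Article 3, its operative terms do not depend on Article 3, so it remains in effect. With no severability clause, the stated default rule severs what cannot stand and enforces each remaining provision that can operate on its own. Article 1, Article 2, Article 4, Article 5, Article 7, and Article 8 remain in effect.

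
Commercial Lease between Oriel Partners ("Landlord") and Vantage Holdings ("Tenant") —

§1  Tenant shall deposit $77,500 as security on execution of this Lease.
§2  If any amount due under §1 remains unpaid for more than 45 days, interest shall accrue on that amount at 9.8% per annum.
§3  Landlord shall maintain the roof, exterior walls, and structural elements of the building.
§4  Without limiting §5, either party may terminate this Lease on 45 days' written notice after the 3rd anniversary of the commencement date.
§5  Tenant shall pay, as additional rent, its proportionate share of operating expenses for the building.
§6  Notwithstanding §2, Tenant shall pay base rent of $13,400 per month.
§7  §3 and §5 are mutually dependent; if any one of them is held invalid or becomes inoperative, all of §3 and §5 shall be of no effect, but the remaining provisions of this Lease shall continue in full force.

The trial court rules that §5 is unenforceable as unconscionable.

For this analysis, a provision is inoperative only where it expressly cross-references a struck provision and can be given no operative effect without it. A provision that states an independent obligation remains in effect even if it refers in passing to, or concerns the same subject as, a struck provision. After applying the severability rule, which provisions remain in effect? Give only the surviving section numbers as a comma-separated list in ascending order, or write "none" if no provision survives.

§5 is struck. Although §4 refers to §5, its operative terms do not depend on §5, so it remains in effect. No other provision's operative terms depend on §5. §7 declares §3 and §5 mutually dependent; since one of them has fallen, all of them are of no effect. That brings down §3 as well. The remainder continues in force under §7. That leaves §1, §2, §4, §6, and §7 in effect.

1, 2, 4, 6, 7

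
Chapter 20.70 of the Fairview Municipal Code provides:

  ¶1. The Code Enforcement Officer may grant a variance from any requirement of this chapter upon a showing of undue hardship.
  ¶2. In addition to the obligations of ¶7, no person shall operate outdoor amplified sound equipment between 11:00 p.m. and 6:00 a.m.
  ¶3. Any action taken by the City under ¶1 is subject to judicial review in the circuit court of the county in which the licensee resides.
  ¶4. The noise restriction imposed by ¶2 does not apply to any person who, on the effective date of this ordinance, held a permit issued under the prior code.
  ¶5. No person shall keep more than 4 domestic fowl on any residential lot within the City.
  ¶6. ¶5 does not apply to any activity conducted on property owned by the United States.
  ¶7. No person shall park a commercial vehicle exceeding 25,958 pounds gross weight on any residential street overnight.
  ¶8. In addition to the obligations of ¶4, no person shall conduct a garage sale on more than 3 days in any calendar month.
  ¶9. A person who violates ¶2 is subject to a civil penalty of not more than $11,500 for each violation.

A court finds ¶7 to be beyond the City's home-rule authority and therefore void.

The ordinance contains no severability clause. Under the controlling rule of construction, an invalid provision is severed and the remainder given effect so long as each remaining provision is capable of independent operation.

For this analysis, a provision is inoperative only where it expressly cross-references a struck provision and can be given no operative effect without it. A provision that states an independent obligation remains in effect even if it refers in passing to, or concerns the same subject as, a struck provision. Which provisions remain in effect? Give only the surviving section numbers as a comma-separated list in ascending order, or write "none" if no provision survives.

¶7 is struck. ¶2 mentions ¶7 but its own obligation stands independently of ¶7, so ¶2 is not affected. Nothing else in the ordinance is defined by reference to ¶7. Under the stated default rule, only provisions that cannot operate independently fall away; the rest are enforced. The provisions still in force are ¶1, ¶2, ¶3, ¶4, ¶5, ¶6, ¶8, and ¶9.

1, 2, 3, 4, 5, 6, 8, 9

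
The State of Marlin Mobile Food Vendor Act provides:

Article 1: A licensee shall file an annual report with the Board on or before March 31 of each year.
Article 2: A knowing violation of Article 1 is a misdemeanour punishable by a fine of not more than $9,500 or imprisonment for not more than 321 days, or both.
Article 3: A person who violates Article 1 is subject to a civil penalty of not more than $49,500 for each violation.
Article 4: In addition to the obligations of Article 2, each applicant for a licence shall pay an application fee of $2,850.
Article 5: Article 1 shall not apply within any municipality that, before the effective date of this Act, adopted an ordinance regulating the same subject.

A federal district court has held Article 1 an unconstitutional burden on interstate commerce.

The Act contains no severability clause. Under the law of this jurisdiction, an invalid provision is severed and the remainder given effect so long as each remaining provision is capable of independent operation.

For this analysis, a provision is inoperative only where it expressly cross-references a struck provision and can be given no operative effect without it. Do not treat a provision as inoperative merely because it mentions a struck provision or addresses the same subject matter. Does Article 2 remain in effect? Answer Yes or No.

Article 1 is struck. Article 2 operates only by reference to Article 1, so it falls with Article 1. The only function of Article 3 is the civil penalty for violating Article 1, so it cannot stand once Article 1 is removed. Article 5 operates only by reference to Article 1, so it falls with Article 1. Article 4 mentions Article 2 but its own obligation stands independently of Article 2, so Article 4 is not affected. Under the stated default rule, only provisions that cannot operate independently fall away; the rest are enforced. Only Article 4 remains in effect. Article 2 is among the inoperative provisions, so the answer is no.

No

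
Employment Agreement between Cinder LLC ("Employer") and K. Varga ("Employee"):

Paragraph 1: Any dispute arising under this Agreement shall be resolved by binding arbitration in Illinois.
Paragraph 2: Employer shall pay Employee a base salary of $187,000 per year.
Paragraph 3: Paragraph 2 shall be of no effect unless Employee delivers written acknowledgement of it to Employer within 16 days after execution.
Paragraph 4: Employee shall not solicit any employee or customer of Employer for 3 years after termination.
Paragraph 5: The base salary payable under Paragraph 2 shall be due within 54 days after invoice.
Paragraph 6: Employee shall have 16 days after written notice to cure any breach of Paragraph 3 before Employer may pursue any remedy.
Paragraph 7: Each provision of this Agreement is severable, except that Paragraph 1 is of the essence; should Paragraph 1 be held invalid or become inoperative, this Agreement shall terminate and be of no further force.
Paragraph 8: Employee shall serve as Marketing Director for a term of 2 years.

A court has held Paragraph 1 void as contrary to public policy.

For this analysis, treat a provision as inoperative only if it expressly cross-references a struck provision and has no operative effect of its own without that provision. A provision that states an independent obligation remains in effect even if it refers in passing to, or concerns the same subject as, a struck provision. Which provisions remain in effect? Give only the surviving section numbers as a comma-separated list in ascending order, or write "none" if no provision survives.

Paragraph 1 is struck. Nothing else in the Agreement is defined by reference to Paragraph 1. Paragraph 7 makes Paragraph 1 an essential term, and Paragraph 1 is the provision held invalid; under Paragraph 7, the entire Agreement is therefore void. No provision of the Agreement survives.

none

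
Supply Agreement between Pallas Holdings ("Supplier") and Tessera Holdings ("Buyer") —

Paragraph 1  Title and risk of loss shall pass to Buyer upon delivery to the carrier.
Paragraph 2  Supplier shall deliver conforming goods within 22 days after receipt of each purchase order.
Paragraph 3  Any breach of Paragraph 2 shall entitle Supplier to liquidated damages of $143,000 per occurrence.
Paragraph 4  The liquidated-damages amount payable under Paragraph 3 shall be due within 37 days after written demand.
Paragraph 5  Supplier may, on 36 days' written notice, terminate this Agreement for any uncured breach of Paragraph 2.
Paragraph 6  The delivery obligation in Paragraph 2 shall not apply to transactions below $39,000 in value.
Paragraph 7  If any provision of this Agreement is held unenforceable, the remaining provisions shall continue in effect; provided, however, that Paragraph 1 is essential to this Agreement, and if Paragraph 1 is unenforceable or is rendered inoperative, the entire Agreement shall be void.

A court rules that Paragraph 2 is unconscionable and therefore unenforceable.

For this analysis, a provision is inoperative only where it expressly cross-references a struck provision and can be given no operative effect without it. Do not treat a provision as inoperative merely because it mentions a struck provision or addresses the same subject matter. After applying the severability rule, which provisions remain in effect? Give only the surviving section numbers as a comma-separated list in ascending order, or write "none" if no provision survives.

1, 7

Paragraph 2 is struck. Paragraph 3 has no operative effect of its own apart from Paragraph 2 and is therefore inoperative. Paragraph 5 merely fixes the termination right for breach of Paragraph 2; with Paragraph 2 gone it has nothing to operate on and falls away. Paragraph 6 does nothing except set the carve-out from the delivery obligation by reference to Paragraph 2; with Paragraph 2 gone it has no independent effect and is inoperative. Paragraph 4 does nothing except set the payment deadline for the liquidated-damages amount by reference to Paragraph 3; with Paragraph 3 gone it has no independent effect and is inoperative. Paragraph 7 makes Paragraph 1 an essential term, but Paragraph 1 is unaffected, so the severability proviso in Paragraph 7 preserves the remaining provisions. That leaves Paragraph 1 and Paragraph 7 in effect.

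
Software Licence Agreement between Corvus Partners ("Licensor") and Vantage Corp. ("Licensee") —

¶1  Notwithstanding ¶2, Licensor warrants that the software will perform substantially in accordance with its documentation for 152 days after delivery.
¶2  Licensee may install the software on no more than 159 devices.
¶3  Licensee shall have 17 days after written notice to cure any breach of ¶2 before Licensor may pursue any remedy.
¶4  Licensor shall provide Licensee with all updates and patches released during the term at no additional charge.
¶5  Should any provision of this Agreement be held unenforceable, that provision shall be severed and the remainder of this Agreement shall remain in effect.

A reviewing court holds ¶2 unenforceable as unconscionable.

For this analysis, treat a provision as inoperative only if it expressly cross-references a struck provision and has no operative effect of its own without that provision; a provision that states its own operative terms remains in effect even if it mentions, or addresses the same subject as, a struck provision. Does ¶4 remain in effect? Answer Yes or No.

¶2 is struck. The only function of ¶3 is the cure period for breach of ¶2, so it cannot stand once ¶2 is removed. ¶1 mentions ¶2 but its own obligation stands independently of ¶2, so ¶1 is not affected. ¶5 is a severability clause and preserves every provision that can still be given independent effect. The provisions still in force are ¶1, ¶4, and ¶5. ¶4 is among the surviving provisions, so the answer is yes.

Yes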